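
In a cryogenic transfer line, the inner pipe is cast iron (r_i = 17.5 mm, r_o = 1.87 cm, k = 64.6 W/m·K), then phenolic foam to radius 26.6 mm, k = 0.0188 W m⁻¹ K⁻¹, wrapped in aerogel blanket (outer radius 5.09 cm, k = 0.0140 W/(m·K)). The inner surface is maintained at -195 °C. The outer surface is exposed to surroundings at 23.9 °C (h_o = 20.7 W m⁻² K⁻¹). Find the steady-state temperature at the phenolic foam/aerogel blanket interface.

T = -133 °C

Treat each layer as a resistance in series:
  R'_cast iron = ln(0.0187/0.0175)/(2πk) = 0.06632/(2π·64.6) = 1.634×10^-4 m·K/W
  R'_phenolic foam = ln(0.0266/0.0187)/(2πk) = 0.3524/(2π·0.0188) = 2.983 m·K/W
  R'_aerogel blanket = ln(0.0509/0.0266)/(2πk) = 0.6490/(2π·0.0140) = 7.377 m·K/W
  R'_conv,out = 1/(2πr h) = 1/(2π·0.0509·20.7) = 0.1511 m·K/W
ΣR = 1.634×10^-4 + 2.983 + 7.377 + 0.1511 = 10.51 m·K/W
Q' = ΔT/ΣR = (-195 °C − 23.9 °C)/10.51 = -20.83 W/m
From the inner boundary to the phenolic foam/aerogel blanket interface, ΣR_partial = 2.983 m·K/W.
T_interface = T_in − Q'·ΣR_partial = -195 °C − (-20.83)(2.983) = -133 °C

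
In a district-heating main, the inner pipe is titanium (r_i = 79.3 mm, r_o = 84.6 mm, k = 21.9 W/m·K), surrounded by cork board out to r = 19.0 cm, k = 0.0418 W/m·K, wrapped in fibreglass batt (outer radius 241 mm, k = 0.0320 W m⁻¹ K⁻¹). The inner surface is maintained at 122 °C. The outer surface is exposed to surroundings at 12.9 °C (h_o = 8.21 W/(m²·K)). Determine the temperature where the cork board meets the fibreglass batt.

Series thermal resistances, inner to outer:
  R'_titanium = ln(0.0846/0.0793)/(2πk) = 0.06470/(2π·21.9) = 4.702×10^-4 m·K/W
  R'_cork board = ln(0.190/0.0846)/(2πk) = 0.8091/(2π·0.0418) = 3.081 m·K/W
  R'_fibreglass batt = ln(0.241/0.190)/(2πk) = 0.2378/(2π·0.0320) = 1.183 m·K/W
  R'_conv,out = 1/(2πr h) = 1/(2π·0.241·8.21) = 0.08044 m·K/W
ΣR = 4.702×10^-4 + 3.081 + 1.183 + 0.08044 = 4.345 m·K/W
Q' = ΔT/ΣR = (122 °C − 12.9 °C)/4.345 = 25.11 W/m
From the inner boundary to the cork board/fibreglass batt interface, ΣR_partial = 3.081 m·K/W.
T_interface = T_in − Q'·ΣR_partial = 122 °C − (25.11)(3.081) = 44.6 °C

T = 44.6 °C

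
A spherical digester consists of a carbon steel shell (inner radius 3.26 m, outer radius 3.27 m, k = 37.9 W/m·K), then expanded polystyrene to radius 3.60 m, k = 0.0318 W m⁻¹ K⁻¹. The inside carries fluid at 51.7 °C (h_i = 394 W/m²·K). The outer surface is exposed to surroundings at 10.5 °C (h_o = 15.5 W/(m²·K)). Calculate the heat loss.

Treat each layer as a resistance in series:
  R_conv,in = 1/(4πr²h) = 1/(4π·3.26²·394) = 1.900×10^-5 K/W
  R_carbon steel = (1/3.26 − 1/3.27)/(4πk) = 9.381×10^-4/(4π·37.9) = 1.970×10^-6 K/W
  R_expanded polystyrene = (1/3.27 − 1/3.60)/(4πk) = 0.02803/(4π·0.0318) = 0.07015 K/W
  R_conv,out = 1/(4πr²h) = 1/(4π·3.60²·15.5) = 3.961×10^-4 K/W
ΣR = 1.900×10^-5 + 1.970×10^-6 + 0.07015 + 3.961×10^-4 = 0.07057 K/W
Q = ΔT/ΣR = (51.7 °C − 10.5 °C)/0.07057 = 584 W

Q = 584 W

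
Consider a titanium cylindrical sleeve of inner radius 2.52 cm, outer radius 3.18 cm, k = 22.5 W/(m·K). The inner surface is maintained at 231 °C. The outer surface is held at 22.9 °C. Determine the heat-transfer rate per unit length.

Q' = 1.26×10^5 W/m

Q' = 2πk·ΔT/ln(r₂/r₁) = 2π × 22.5 × 208.1 / ln(0.0318/0.0252) = 1.26×10^5 W/m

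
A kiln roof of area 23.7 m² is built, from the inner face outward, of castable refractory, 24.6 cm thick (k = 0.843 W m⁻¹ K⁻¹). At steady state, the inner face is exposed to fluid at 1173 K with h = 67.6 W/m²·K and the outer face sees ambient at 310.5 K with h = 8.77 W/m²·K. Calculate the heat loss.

Q = 48.6 kW

Treat each layer as a resistance in series:
  R_conv,in = 1/(hA) = 1/(67.6·23.7) = 6.242×10^-4 K/W
  R_castable refractory = L/(kA) = 0.246/(0.843·23.7) = 0.01231 K/W
  R_conv,out = 1/(hA) = 1/(8.77·23.7) = 0.004811 K/W
ΣR = 6.242×10^-4 + 0.01231 + 0.004811 = 0.01775 K/W
Q = ΔT/ΣR = (1173 K − 310.5 K)/0.01775 = 48600 W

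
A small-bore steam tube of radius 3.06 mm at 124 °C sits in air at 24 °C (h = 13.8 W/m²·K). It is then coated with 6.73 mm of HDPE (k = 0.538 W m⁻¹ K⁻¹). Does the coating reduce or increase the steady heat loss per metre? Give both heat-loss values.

Critical radius for a cylinder: r_cr = k/h = 0.0390 m = 3.90 cm.
Outer radius after coating: r₂ = 0.00306 + 0.00673 = 0.00979 m.
Since r₁ < r_cr and r₂ ≤ r_cr, the coating moves toward the maximum at r_cr — heat loss rises.
Bare: R = 1/(2πr₁h) = 3.769 m·K/W; Q = 100/3.769 = 26.5 W/m.
Coated: R = R_cond + R_conv = 1.522 m·K/W; Q = 100/1.522 = 65.7 W/m.

increases: 26.5 → 65.7 W/m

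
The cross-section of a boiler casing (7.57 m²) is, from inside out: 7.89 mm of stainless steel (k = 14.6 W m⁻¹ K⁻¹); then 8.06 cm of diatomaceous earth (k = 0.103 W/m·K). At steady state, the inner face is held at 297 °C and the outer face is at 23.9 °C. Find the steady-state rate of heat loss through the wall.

Treat each layer as a resistance in series:
  R_stainless steel = L/(kA) = 0.00789/(14.6·7.57) = 7.139×10^-5 K/W
  R_diatomaceous earth = L/(kA) = 0.0806/(0.103·7.57) = 0.1034 K/W
ΣR = 7.139×10^-5 + 0.1034 = 0.1035 K/W
Q = ΔT/ΣR = (297 °C − 23.9 °C)/0.1035 = 2640 W

Q = 2.64 kW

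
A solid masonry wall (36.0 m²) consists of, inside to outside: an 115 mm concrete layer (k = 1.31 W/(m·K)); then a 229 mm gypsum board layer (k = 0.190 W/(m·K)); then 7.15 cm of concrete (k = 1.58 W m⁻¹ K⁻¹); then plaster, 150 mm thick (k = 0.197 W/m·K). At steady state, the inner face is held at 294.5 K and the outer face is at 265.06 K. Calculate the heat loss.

Resistance network (inner→outer):
  R_concrete = L/(kA) = 0.115/(1.31·36.0) = 0.002439 K/W
  R_gypsum board = L/(kA) = 0.229/(0.190·36.0) = 0.03348 K/W
  R_concrete = L/(kA) = 0.0715/(1.58·36.0) = 0.001257 K/W
  R_plaster = L/(kA) = 0.150/(0.197·36.0) = 0.02115 K/W
ΣR = 0.002439 + 0.03348 + 0.001257 + 0.02115 = 0.05833 K/W
Q = ΔT/ΣR = (294.5 K − 265.06 K)/0.05833 = 505 W

Q = 505 W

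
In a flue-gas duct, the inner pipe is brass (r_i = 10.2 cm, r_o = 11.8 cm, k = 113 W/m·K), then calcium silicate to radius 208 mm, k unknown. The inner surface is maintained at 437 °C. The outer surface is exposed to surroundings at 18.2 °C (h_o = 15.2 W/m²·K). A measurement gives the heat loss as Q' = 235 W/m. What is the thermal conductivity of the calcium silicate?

k = 0.0521 W/m·K

ΣR = ΔT/Q' = |437 − 18.2|/235 = 1.782 m·K/W
Known resistances:
  R'_brass = ln(0.118/0.102)/(2πk) = 0.1457/(2π·113) = 2.052×10^-4 m·K/W
  R'_conv,out = 1/(2πr h) = 1/(2π·0.208·15.2) = 0.05034 m·K/W
R_calcium silicate = ΣR − ΣR_known = 1.782 − 0.05055 = 1.731 m·K/W
ln(r₂/r₁)/(2πk) = 1.731 ⇒ k = 0.5669/(2π·1.731) = 0.0521 W/m·K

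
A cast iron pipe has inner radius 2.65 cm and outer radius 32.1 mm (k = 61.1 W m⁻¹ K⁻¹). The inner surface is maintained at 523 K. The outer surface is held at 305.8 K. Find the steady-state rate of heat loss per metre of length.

Q' = 2πk·ΔT/ln(r₂/r₁) = 2π × 61.1 × 217.2 / ln(0.0321/0.0265) = 4.35×10^5 W/m

Q' = 435 kW/m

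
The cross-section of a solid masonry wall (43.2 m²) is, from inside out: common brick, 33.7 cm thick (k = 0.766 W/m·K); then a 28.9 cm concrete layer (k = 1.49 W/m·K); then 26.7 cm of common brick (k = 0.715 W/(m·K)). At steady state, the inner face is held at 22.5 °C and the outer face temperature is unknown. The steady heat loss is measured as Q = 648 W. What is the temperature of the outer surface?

Sum the resistances:
  R_common brick = L/(kA) = 0.337/(0.766·43.2) = 0.01018 K/W
  R_concrete = L/(kA) = 0.289/(1.49·43.2) = 0.004490 K/W
  R_common brick = L/(kA) = 0.267/(0.715·43.2) = 0.008644 K/W
ΣR = 0.02332 K/W
ΔT = Q·ΣR = 648 × 0.02332 = 15.11 K
Heat flows outward, so T_out = T_in − ΔT = 22.5 − 15.11 = 7.39 °C

T_out = 7.39 °C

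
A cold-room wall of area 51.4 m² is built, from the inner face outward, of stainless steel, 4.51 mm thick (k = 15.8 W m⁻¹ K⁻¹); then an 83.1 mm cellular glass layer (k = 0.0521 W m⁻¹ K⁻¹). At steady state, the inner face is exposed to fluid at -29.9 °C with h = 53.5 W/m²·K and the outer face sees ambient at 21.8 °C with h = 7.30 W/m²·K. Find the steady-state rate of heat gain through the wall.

Q = 1520 W

Treat each layer as a resistance in series:
  R_conv,in = 1/(hA) = 1/(53.5·51.4) = 3.636×10^-4 K/W
  R_stainless steel = L/(kA) = 0.00451/(15.8·51.4) = 5.553×10^-6 K/W
  R_cellular glass = L/(kA) = 0.0831/(0.0521·51.4) = 0.03103 K/W
  R_conv,out = 1/(hA) = 1/(7.30·51.4) = 0.002665 K/W
ΣR = 3.636×10^-4 + 5.553×10^-6 + 0.03103 + 0.002665 = 0.03406 K/W
Q = ΔT/ΣR = (-29.9 °C − 21.8 °C)/0.03406 = -1520 W
(Negative Q ⇒ heat flows inward; heat gain = 1520 W.)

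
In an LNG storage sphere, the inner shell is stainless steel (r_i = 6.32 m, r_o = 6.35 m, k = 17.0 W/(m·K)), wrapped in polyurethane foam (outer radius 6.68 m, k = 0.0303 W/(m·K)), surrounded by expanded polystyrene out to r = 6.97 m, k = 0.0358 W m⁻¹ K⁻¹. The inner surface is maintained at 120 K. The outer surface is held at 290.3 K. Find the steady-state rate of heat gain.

Q = 4.97 kW

Series thermal resistances, inner to outer:
  R_stainless steel = (1/6.32 − 1/6.35)/(4πk) = 7.475×10^-4/(4π·17.0) = 3.499×10^-6 K/W
  R_polyurethane foam = (1/6.35 − 1/6.68)/(4πk) = 0.007780/(4π·0.0303) = 0.02043 K/W
  R_expanded polystyrene = (1/6.68 − 1/6.97)/(4πk) = 0.006229/(4π·0.0358) = 0.01385 K/W
ΣR = 3.499×10^-6 + 0.02043 + 0.01385 = 0.03428 K/W
Q = ΔT/ΣR = (120 K − 290.3 K)/0.03428 = -4970 W
(Negative Q ⇒ heat flows inward; heat gain = 4970 W.)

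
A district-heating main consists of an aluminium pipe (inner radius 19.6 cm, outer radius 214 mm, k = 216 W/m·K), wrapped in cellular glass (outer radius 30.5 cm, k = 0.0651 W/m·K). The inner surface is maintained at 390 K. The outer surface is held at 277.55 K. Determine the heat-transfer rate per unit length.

Series thermal resistances, inner to outer:
  R'_aluminium = ln(0.214/0.196)/(2πk) = 0.08786/(2π·216) = 6.474×10^-5 m·K/W
  R'_cellular glass = ln(0.305/0.214)/(2πk) = 0.3543/(2π·0.0651) = 0.8663 m·K/W
ΣR = 6.474×10^-5 + 0.8663 = 0.8664 m·K/W
Q' = ΔT/ΣR = (390 K − 277.55 K)/0.8664 = 130 W/m

Q' = 130 W/m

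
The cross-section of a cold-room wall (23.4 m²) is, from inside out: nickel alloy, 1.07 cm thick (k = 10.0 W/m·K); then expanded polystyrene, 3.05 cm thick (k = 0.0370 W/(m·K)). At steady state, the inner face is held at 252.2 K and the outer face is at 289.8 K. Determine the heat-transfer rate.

Resistance network (inner→outer):
  R_nickel alloy = L/(kA) = 0.0107/(10.0·23.4) = 4.573×10^-5 K/W
  R_expanded polystyrene = L/(kA) = 0.0305/(0.0370·23.4) = 0.03523 K/W
ΣR = 4.573×10^-5 + 0.03523 = 0.03528 K/W
Q = ΔT/ΣR = (252.2 K − 289.8 K)/0.03528 = -1070 W
(Negative Q ⇒ heat flows inward; heat gain = 1070 W.)

Q = 1070 W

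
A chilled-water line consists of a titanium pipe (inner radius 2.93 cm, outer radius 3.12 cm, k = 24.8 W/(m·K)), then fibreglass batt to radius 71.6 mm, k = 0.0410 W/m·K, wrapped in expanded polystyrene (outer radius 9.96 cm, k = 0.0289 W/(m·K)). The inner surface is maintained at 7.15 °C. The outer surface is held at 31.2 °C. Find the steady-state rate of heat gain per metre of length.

Q' = 4.77 W/m

Treat each layer as a resistance in series:
  R'_titanium = ln(0.0312/0.0293)/(2πk) = 0.06283/(2π·24.8) = 4.032×10^-4 m·K/W
  R'_fibreglass batt = ln(0.0716/0.0312)/(2πk) = 0.8307/(2π·0.0410) = 3.225 m·K/W
  R'_expanded polystyrene = ln(0.0996/0.0716)/(2πk) = 0.3301/(2π·0.0289) = 1.818 m·K/W
ΣR = 4.032×10^-4 + 3.225 + 1.818 = 5.043 m·K/W
Q' = ΔT/ΣR = (7.15 °C − 31.2 °C)/5.043 = -4.77 W/m
(Negative Q' ⇒ heat flows inward; heat gain = 4.77 W/m.)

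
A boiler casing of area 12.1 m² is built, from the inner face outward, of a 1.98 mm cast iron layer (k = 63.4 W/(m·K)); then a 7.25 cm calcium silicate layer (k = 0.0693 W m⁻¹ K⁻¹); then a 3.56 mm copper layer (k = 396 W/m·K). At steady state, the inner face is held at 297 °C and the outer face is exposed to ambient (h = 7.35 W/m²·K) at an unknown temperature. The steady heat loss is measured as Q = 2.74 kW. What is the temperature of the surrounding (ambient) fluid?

Sum the resistances:
  R_cast iron = L/(kA) = 0.00198/(63.4·12.1) = 2.581×10^-6 K/W
  R_calcium silicate = L/(kA) = 0.0725/(0.0693·12.1) = 0.08646 K/W
  R_copper = L/(kA) = 0.00356/(396·12.1) = 7.430×10^-7 K/W
  R_conv,out = 1/(hA) = 1/(7.35·12.1) = 0.01124 K/W
ΣR = 0.09771 K/W
ΔT = Q·ΣR = 2740 × 0.09771 = 267.7 K
Heat flows outward, so T_out = T_in − ΔT = 297 − 267.7 = 29.3 °C

T_out = 29.3 °C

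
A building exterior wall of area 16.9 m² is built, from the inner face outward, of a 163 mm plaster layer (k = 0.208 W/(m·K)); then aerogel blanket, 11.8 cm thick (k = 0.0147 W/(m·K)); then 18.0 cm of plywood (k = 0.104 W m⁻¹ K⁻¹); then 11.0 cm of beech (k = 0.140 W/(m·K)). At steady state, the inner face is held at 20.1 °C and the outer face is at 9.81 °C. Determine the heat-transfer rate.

Q = 15.4 W

Series thermal resistances, inner to outer:
  R_plaster = L/(kA) = 0.163/(0.208·16.9) = 0.04637 K/W
  R_aerogel blanket = L/(kA) = 0.118/(0.0147·16.9) = 0.4750 K/W
  R_plywood = L/(kA) = 0.180/(0.104·16.9) = 0.1024 K/W
  R_beech = L/(kA) = 0.110/(0.140·16.9) = 0.04649 K/W
ΣR = 0.04637 + 0.4750 + 0.1024 + 0.04649 = 0.6703 K/W
Q = ΔT/ΣR = (20.1 °C − 9.81 °C)/0.6703 = 15.4 W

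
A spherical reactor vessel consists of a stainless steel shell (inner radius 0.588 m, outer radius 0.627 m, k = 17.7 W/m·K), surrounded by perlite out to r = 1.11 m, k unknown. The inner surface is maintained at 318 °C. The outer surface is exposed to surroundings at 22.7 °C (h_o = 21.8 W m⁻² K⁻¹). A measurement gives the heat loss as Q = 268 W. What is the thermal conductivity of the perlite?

ΣR = ΔT/Q = |318 − 22.7|/268 = 1.102 K/W
Known resistances:
  R_stainless steel = (1/0.588 − 1/0.627)/(4πk) = 0.1058/(4π·17.7) = 4.756×10^-4 K/W
  R_conv,out = 1/(4πr²h) = 1/(4π·1.11²·21.8) = 0.002963 K/W
R_perlite = ΣR − ΣR_known = 1.102 − 0.003439 = 1.099 K/W
(1/r₁−1/r₂)/(4πk) = 1.099 ⇒ k = 0.6940/(4π·1.099) = 0.0503 W/m·K

k = 0.0503 W/m·K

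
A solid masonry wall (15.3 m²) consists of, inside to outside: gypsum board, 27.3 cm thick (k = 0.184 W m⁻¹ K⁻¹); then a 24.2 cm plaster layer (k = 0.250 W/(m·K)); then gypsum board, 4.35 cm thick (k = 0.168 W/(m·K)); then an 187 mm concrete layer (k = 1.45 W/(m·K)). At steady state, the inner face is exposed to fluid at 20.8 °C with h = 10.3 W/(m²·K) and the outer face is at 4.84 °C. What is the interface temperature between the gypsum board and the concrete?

T = 5.54 °C

Resistance network (inner→outer):
  R_conv,in = 1/(hA) = 1/(10.3·15.3) = 0.006346 K/W
  R_gypsum board = L/(kA) = 0.273/(0.184·15.3) = 0.09697 K/W
  R_plaster = L/(kA) = 0.242/(0.250·15.3) = 0.06327 K/W
  R_gypsum board = L/(kA) = 0.0435/(0.168·15.3) = 0.01692 K/W
  R_concrete = L/(kA) = 0.187/(1.45·15.3) = 0.008429 K/W
ΣR = 0.006346 + 0.09697 + 0.06327 + 0.01692 + 0.008429 = 0.1919 K/W
Q = ΔT/ΣR = (20.8 °C − 4.84 °C)/0.1919 = 83.17 W
From the inner boundary to the gypsum board/concrete interface, ΣR_partial = 0.1835 K/W.
T_interface = T_in − Q·ΣR_partial = 20.8 °C − (83.17)(0.1835) = 5.54 °C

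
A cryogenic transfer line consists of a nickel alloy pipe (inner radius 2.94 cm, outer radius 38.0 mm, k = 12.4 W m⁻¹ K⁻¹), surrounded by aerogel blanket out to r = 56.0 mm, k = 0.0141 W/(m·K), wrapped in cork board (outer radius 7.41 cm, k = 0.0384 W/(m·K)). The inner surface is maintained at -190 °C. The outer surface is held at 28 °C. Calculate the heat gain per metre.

Series thermal resistances, inner to outer:
  R'_nickel alloy = ln(0.0380/0.0294)/(2πk) = 0.2566/(2π·12.4) = 0.003293 m·K/W
  R'_aerogel blanket = ln(0.0560/0.0380)/(2πk) = 0.3878/(2π·0.0141) = 4.377 m·K/W
  R'_cork board = ln(0.0741/0.0560)/(2πk) = 0.2801/(2π·0.0384) = 1.161 m·K/W
ΣR = 0.003293 + 4.377 + 1.161 = 5.541 m·K/W
Q' = ΔT/ΣR = (-190 °C − 28 °C)/5.541 = -39.3 W/m
(Negative Q' ⇒ heat flows inward; heat gain = 39.3 W/m.)

Q' = 39.3 W/m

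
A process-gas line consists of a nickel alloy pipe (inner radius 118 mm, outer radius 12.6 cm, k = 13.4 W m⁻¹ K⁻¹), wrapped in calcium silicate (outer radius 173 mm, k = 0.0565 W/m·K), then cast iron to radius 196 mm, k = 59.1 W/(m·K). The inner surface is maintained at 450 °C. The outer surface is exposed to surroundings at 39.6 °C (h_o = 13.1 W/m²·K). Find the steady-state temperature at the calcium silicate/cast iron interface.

Series thermal resistances, inner to outer:
  R'_nickel alloy = ln(0.126/0.118)/(2πk) = 0.06560/(2π·13.4) = 7.791×10^-4 m·K/W
  R'_calcium silicate = ln(0.173/0.126)/(2πk) = 0.3170/(2π·0.0565) = 0.8930 m·K/W
  R'_cast iron = ln(0.196/0.173)/(2πk) = 0.1248/(2π·59.1) = 3.361×10^-4 m·K/W
  R'_conv,out = 1/(2πr h) = 1/(2π·0.196·13.1) = 0.06199 m·K/W
ΣR = 7.791×10^-4 + 0.8930 + 3.361×10^-4 + 0.06199 = 0.9561 m·K/W
Q' = ΔT/ΣR = (450 °C − 39.6 °C)/0.9561 = 429.2 W/m
From the inner boundary to the calcium silicate/cast iron interface, ΣR_partial = 0.8938 m·K/W.
T_interface = T_in − Q'·ΣR_partial = 450 °C − (429.2)(0.8938) = 66.4 °C

T = 66.4 °C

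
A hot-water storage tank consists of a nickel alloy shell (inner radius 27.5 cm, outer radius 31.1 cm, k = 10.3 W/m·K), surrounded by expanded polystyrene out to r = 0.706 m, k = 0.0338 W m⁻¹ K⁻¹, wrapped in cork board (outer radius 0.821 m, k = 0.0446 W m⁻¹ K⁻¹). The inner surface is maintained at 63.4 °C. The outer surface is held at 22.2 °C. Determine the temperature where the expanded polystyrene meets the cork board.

T = 25.4 °C

Resistance network (inner→outer):
  R_nickel alloy = (1/0.275 − 1/0.311)/(4πk) = 0.4209/(4π·10.3) = 0.003252 K/W
  R_expanded polystyrene = (1/0.311 − 1/0.706)/(4πk) = 1.799/(4π·0.0338) = 4.236 K/W
  R_cork board = (1/0.706 − 1/0.821)/(4πk) = 0.1984/(4π·0.0446) = 0.3540 K/W
ΣR = 0.003252 + 4.236 + 0.3540 = 4.593 K/W
Q = ΔT/ΣR = (63.4 °C − 22.2 °C)/4.593 = 8.970 W
From the inner boundary to the expanded polystyrene/cork board interface, ΣR_partial = 4.239 K/W.
T_interface = T_in − Q·ΣR_partial = 63.4 °C − (8.970)(4.239) = 25.4 °C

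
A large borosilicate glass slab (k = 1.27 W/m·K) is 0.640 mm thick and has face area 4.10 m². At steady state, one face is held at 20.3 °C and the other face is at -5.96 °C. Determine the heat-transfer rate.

Q = kA·ΔT/L = 1.27 × 4.10 × |20.3 °C − -5.96 °C| / 6.40×10^-4 = 2.14×10^5 W

Q = 214 kW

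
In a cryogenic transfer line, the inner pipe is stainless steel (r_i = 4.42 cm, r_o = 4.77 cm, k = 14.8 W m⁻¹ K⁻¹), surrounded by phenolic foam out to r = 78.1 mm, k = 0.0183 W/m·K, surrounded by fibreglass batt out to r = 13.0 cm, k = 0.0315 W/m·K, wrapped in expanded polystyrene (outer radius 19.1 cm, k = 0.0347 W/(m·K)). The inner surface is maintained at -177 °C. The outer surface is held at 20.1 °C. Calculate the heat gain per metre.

Resistance network (inner→outer):
  R'_stainless steel = ln(0.0477/0.0442)/(2πk) = 0.07621/(2π·14.8) = 8.195×10^-4 m·K/W
  R'_phenolic foam = ln(0.0781/0.0477)/(2πk) = 0.4931/(2π·0.0183) = 4.288 m·K/W
  R'_fibreglass batt = ln(0.130/0.0781)/(2πk) = 0.5095/(2π·0.0315) = 2.574 m·K/W
  R'_expanded polystyrene = ln(0.191/0.130)/(2πk) = 0.3847/(2π·0.0347) = 1.765 m·K/W
ΣR = 8.195×10^-4 + 4.288 + 2.574 + 1.765 = 8.628 m·K/W
Q' = ΔT/ΣR = (-177 °C − 20.1 °C)/8.628 = -22.8 W/m
(Negative Q' ⇒ heat flows inward; heat gain = 22.8 W/m.)

Q' = 22.8 W/m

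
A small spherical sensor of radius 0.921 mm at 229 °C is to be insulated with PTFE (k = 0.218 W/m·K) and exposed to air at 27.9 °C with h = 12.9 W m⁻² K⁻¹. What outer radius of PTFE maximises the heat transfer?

For a sphere, r_cr = 2k_ins/h = 2·0.218/12.9 = 0.0338 m = 3.38 cm

r_cr = 3.38 cm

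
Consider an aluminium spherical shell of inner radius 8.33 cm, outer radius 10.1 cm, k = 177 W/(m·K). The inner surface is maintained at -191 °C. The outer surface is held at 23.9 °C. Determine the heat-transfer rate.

Q = 2.27×10^5 W

Q = 4πk·ΔT/(1/r₁ − 1/r₂) = 4π × 177 × 214.9 / (1/0.0833 − 1/0.101) = 2.27×10^5 W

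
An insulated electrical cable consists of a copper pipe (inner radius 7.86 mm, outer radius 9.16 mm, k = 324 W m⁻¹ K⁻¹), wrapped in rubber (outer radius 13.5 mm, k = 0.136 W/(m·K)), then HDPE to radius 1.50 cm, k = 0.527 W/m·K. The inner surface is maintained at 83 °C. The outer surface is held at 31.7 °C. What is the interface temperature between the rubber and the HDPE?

Treat each layer as a resistance in series:
  R'_copper = ln(0.00916/0.00786)/(2πk) = 0.1531/(2π·324) = 7.519×10^-5 m·K/W
  R'_rubber = ln(0.0135/0.00916)/(2πk) = 0.3878/(2π·0.136) = 0.4539 m·K/W
  R'_HDPE = ln(0.0150/0.0135)/(2πk) = 0.1054/(2π·0.527) = 0.03182 m·K/W
ΣR = 7.519×10^-5 + 0.4539 + 0.03182 = 0.4858 m·K/W
Q' = ΔT/ΣR = (83 °C − 31.7 °C)/0.4858 = 105.6 W/m
From the inner boundary to the rubber/HDPE interface, ΣR_partial = 0.4540 m·K/W.
T_interface = T_in − Q'·ΣR_partial = 83 °C − (105.6)(0.4540) = 35.1 °C

T = 35.1 °C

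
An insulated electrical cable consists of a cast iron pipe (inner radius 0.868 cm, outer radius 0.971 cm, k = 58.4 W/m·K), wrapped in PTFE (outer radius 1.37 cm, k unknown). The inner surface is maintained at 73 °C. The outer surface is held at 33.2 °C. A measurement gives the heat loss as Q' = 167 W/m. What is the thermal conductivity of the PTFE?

k = 0.230 W/m·K

ΣR = ΔT/Q' = |73 − 33.2|/167 = 0.2383 m·K/W
Known resistances:
  R'_cast iron = ln(0.00971/0.00868)/(2πk) = 0.1121/(2π·58.4) = 3.056×10^-4 m·K/W
R_PTFE = ΣR − ΣR_known = 0.2383 − 3.056×10^-4 = 0.2380 m·K/W
ln(r₂/r₁)/(2πk) = 0.2380 ⇒ k = 0.3442/(2π·0.2380) = 0.230 W/m·K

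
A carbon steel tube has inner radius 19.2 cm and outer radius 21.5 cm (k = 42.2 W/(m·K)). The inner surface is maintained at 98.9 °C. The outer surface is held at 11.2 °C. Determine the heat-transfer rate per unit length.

Q' = 2.06×10^5 W/m

Q' = 2πk·ΔT/ln(r₂/r₁) = 2π × 42.2 × 87.7 / ln(0.215/0.192) = 2.06×10^5 W/m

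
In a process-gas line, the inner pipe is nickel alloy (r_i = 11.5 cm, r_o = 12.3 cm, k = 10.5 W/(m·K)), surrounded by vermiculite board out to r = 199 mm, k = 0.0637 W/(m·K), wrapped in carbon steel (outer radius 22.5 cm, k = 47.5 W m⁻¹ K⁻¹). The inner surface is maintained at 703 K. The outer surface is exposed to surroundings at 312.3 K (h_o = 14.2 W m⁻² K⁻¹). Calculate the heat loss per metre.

Q' = 312 W/m

Resistance network (inner→outer):
  R'_nickel alloy = ln(0.123/0.115)/(2πk) = 0.06725/(2π·10.5) = 0.001019 m·K/W
  R'_vermiculite board = ln(0.199/0.123)/(2πk) = 0.4811/(2π·0.0637) = 1.202 m·K/W
  R'_carbon steel = ln(0.225/0.199)/(2πk) = 0.1228/(2π·47.5) = 4.114×10^-4 m·K/W
  R'_conv,out = 1/(2πr h) = 1/(2π·0.225·14.2) = 0.04981 m·K/W
ΣR = 0.001019 + 1.202 + 4.114×10^-4 + 0.04981 = 1.253 m·K/W
Q' = ΔT/ΣR = (703 K − 312.3 K)/1.253 = 312 W/m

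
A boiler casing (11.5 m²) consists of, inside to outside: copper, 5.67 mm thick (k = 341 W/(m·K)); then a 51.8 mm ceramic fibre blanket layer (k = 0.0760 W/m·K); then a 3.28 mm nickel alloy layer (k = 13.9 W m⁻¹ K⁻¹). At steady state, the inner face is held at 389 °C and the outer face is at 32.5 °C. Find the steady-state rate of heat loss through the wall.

Q = 6010 W

Treat each layer as a resistance in series:
  R_copper = L/(kA) = 0.00567/(341·11.5) = 1.446×10^-6 K/W
  R_ceramic fibre blanket = L/(kA) = 0.0518/(0.0760·11.5) = 0.05927 K/W
  R_nickel alloy = L/(kA) = 0.00328/(13.9·11.5) = 2.052×10^-5 K/W
ΣR = 1.446×10^-6 + 0.05927 + 2.052×10^-5 = 0.05929 K/W
Q = ΔT/ΣR = (389 °C − 32.5 °C)/0.05929 = 6010 W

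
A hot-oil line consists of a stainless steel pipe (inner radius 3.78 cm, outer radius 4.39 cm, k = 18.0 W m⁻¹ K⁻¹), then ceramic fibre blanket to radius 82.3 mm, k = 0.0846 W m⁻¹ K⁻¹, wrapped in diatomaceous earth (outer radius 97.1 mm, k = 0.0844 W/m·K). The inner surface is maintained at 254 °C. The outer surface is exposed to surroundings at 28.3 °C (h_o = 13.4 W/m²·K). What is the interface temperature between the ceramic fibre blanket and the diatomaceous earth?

Treat each layer as a resistance in series:
  R'_stainless steel = ln(0.0439/0.0378)/(2πk) = 0.1496/(2π·18.0) = 0.001323 m·K/W
  R'_ceramic fibre blanket = ln(0.0823/0.0439)/(2πk) = 0.6285/(2π·0.0846) = 1.182 m·K/W
  R'_diatomaceous earth = ln(0.0971/0.0823)/(2πk) = 0.1654/(2π·0.0844) = 0.3118 m·K/W
  R'_conv,out = 1/(2πr h) = 1/(2π·0.0971·13.4) = 0.1223 m·K/W
ΣR = 0.001323 + 1.182 + 0.3118 + 0.1223 = 1.617 m·K/W
Q' = ΔT/ΣR = (254 °C − 28.3 °C)/1.617 = 139.6 W/m
From the inner boundary to the ceramic fibre blanket/diatomaceous earth interface, ΣR_partial = 1.183 m·K/W.
T_interface = T_in − Q'·ΣR_partial = 254 °C − (139.6)(1.183) = 88.9 °C

T = 88.9 °C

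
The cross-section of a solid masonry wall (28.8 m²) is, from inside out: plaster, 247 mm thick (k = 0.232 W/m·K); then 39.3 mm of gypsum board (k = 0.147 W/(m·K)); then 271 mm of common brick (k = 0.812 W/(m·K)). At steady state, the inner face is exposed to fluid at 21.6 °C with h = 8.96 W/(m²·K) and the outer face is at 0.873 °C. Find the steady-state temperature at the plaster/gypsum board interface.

T = 7.88 °C

Series thermal resistances, inner to outer:
  R_conv,in = 1/(hA) = 1/(8.96·28.8) = 0.003875 K/W
  R_plaster = L/(kA) = 0.247/(0.232·28.8) = 0.03697 K/W
  R_gypsum board = L/(kA) = 0.0393/(0.147·28.8) = 0.009283 K/W
  R_common brick = L/(kA) = 0.271/(0.812·28.8) = 0.01159 K/W
ΣR = 0.003875 + 0.03697 + 0.009283 + 0.01159 = 0.06172 K/W
Q = ΔT/ΣR = (21.6 °C − 0.873 °C)/0.06172 = 335.8 W
From the inner boundary to the plaster/gypsum board interface, ΣR_partial = 0.04085 K/W.
T_interface = T_in − Q·ΣR_partial = 21.6 °C − (335.8)(0.04085) = 7.88 °C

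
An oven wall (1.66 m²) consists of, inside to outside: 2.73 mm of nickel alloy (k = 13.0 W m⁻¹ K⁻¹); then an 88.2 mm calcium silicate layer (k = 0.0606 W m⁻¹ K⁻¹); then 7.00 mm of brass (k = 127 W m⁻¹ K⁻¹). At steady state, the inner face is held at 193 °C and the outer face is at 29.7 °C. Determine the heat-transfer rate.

Resistance network (inner→outer):
  R_nickel alloy = L/(kA) = 0.00273/(13.0·1.66) = 1.265×10^-4 K/W
  R_calcium silicate = L/(kA) = 0.0882/(0.0606·1.66) = 0.8768 K/W
  R_brass = L/(kA) = 0.00700/(127·1.66) = 3.320×10^-5 K/W
ΣR = 1.265×10^-4 + 0.8768 + 3.320×10^-5 = 0.8770 K/W
Q = ΔT/ΣR = (193 °C − 29.7 °C)/0.8770 = 186 W

Q = 186 W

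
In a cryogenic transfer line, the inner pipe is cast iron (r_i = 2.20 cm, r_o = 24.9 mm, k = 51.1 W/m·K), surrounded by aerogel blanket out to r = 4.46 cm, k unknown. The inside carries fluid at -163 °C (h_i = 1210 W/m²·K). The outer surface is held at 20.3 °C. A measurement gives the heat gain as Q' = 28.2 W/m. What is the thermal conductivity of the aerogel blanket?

ΣR = ΔT/Q' = |-163 − 20.3|/28.2 = 6.500 m·K/W
Known resistances:
  R'_conv,in = 1/(2πr h) = 1/(2π·0.0220·1210) = 0.005979 m·K/W
  R'_cast iron = ln(0.0249/0.0220)/(2πk) = 0.1238/(2π·51.1) = 3.857×10^-4 m·K/W
R_aerogel blanket = ΣR − ΣR_known = 6.500 − 0.006365 = 6.494 m·K/W
ln(r₂/r₁)/(2πk) = 6.494 ⇒ k = 0.5829/(2π·6.494) = 0.0143 W/m·K

k = 0.0143 W/m·K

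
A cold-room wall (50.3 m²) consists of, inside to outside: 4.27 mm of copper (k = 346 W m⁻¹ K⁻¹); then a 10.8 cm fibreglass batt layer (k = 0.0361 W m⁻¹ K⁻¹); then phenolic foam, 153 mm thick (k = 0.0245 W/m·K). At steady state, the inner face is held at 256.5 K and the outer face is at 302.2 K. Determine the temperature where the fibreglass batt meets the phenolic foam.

T = 271.30 K

Treat each layer as a resistance in series:
  R_copper = L/(kA) = 0.00427/(346·50.3) = 2.453×10^-7 K/W
  R_fibreglass batt = L/(kA) = 0.108/(0.0361·50.3) = 0.05948 K/W
  R_phenolic foam = L/(kA) = 0.153/(0.0245·50.3) = 0.1242 K/W
ΣR = 2.453×10^-7 + 0.05948 + 0.1242 = 0.1837 K/W
Q = ΔT/ΣR = (256.5 K − 302.2 K)/0.1837 = -248.8 W
From the inner boundary to the fibreglass batt/phenolic foam interface, ΣR_partial = 0.05948 K/W.
T_interface = T_in − Q·ΣR_partial = 256.5 K − (-248.8)(0.05948) = 271.30 K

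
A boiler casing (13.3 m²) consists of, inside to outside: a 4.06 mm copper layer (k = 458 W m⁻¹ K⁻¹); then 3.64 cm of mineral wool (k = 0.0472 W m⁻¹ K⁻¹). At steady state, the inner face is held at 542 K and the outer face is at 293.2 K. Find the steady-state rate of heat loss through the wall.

Resistance network (inner→outer):
  R_copper = L/(kA) = 0.00406/(458·13.3) = 6.665×10^-7 K/W
  R_mineral wool = L/(kA) = 0.0364/(0.0472·13.3) = 0.05798 K/W
ΣR = 6.665×10^-7 + 0.05798 = 0.05798 K/W
Q = ΔT/ΣR = (542 K − 293.2 K)/0.05798 = 4290 W

Q = 4290 W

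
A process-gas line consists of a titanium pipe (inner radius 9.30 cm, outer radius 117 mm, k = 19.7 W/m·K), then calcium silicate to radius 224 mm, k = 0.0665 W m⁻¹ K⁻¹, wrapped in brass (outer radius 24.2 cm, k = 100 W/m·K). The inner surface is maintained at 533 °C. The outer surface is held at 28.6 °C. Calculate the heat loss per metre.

Resistance network (inner→outer):
  R'_titanium = ln(0.117/0.0930)/(2πk) = 0.2296/(2π·19.7) = 0.001855 m·K/W
  R'_calcium silicate = ln(0.224/0.117)/(2πk) = 0.6495/(2π·0.0665) = 1.554 m·K/W
  R'_brass = ln(0.242/0.224)/(2πk) = 0.07729/(2π·100) = 1.230×10^-4 m·K/W
ΣR = 0.001855 + 1.554 + 1.230×10^-4 = 1.556 m·K/W
Q' = ΔT/ΣR = (533 °C − 28.6 °C)/1.556 = 324 W/m

Q' = 324 W/m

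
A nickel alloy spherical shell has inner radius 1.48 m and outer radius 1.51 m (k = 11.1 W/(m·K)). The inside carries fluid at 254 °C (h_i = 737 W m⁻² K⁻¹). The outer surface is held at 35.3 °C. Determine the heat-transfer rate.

Q = 1500 kW

Treat each layer as a resistance in series:
  R_conv,in = 1/(4πr²h) = 1/(4π·1.48²·737) = 4.929×10^-5 K/W
  R_nickel alloy = (1/1.48 − 1/1.51)/(4πk) = 0.01342/(4π·11.1) = 9.624×10^-5 K/W
ΣR = 4.929×10^-5 + 9.624×10^-5 = 1.455×10^-4 K/W
Q = ΔT/ΣR = (254 °C − 35.3 °C)/1.455×10^-4 = 1.50×10^6 W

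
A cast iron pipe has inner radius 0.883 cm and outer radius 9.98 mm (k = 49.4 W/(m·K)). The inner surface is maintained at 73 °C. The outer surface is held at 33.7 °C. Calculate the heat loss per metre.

Q' = 99.6 kW/m

Q' = 2πk·ΔT/ln(r₂/r₁) = 2π × 49.4 × 39.3 / ln(0.00998/0.00883) = 99600 W/m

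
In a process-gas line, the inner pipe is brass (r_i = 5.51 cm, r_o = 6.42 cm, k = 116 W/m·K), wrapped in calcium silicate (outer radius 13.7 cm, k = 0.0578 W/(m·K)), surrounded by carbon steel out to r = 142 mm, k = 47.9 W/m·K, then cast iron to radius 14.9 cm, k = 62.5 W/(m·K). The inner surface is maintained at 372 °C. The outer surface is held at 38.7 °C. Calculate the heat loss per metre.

Q' = 160 W/m

Resistance network (inner→outer):
  R'_brass = ln(0.0642/0.0551)/(2πk) = 0.1529/(2π·116) = 2.097×10^-4 m·K/W
  R'_calcium silicate = ln(0.137/0.0642)/(2πk) = 0.7580/(2π·0.0578) = 2.087 m·K/W
  R'_carbon steel = ln(0.142/0.137)/(2πk) = 0.03585/(2π·47.9) = 1.191×10^-4 m·K/W
  R'_cast iron = ln(0.149/0.142)/(2πk) = 0.04812/(2π·62.5) = 1.225×10^-4 m·K/W
ΣR = 2.097×10^-4 + 2.087 + 1.191×10^-4 + 1.225×10^-4 = 2.087 m·K/W
Q' = ΔT/ΣR = (372 °C − 38.7 °C)/2.087 = 160 W/m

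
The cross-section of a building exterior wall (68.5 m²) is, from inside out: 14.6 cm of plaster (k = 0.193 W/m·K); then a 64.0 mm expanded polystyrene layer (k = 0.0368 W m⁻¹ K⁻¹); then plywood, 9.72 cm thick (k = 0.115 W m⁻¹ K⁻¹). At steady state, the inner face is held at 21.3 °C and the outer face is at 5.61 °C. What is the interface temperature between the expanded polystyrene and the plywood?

T = 9.58 °C

Resistance network (inner→outer):
  R_plaster = L/(kA) = 0.146/(0.193·68.5) = 0.01104 K/W
  R_expanded polystyrene = L/(kA) = 0.0640/(0.0368·68.5) = 0.02539 K/W
  R_plywood = L/(kA) = 0.0972/(0.115·68.5) = 0.01234 K/W
ΣR = 0.01104 + 0.02539 + 0.01234 = 0.04877 K/W
Q = ΔT/ΣR = (21.3 °C − 5.61 °C)/0.04877 = 321.7 W
From the inner boundary to the expanded polystyrene/plywood interface, ΣR_partial = 0.03643 K/W.
T_interface = T_in − Q·ΣR_partial = 21.3 °C − (321.7)(0.03643) = 9.58 °C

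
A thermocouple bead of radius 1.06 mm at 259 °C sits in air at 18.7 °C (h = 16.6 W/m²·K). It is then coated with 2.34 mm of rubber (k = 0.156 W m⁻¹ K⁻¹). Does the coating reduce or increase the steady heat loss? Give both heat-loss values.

Critical radius for a sphere: r_cr = 2k/h = 0.0188 m = 1.88 cm.
Outer radius after coating: r₂ = 0.00106 + 0.00234 = 0.00340 m.
Since r₁ < r_cr and r₂ ≤ r_cr, the coating moves toward the maximum at r_cr — heat loss rises.
Bare: R = 1/(4πr₁²h) = 4266 K/W; Q = 240.3/4266 = 0.0563 W.
Coated: R = R_cond + R_conv = 745.9 K/W; Q = 240.3/745.9 = 0.322 W.

increases: 0.0563 → 0.322 W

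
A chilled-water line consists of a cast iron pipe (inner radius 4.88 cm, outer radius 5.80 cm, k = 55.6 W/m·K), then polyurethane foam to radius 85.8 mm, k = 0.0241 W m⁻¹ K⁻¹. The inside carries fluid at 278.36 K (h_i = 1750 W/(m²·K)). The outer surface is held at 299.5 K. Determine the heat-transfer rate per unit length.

Treat each layer as a resistance in series:
  R'_conv,in = 1/(2πr h) = 1/(2π·0.0488·1750) = 0.001864 m·K/W
  R'_cast iron = ln(0.0580/0.0488)/(2πk) = 0.1727/(2π·55.6) = 4.944×10^-4 m·K/W
  R'_polyurethane foam = ln(0.0858/0.0580)/(2πk) = 0.3916/(2π·0.0241) = 2.586 m·K/W
ΣR = 0.001864 + 4.944×10^-4 + 2.586 = 2.588 m·K/W
Q' = ΔT/ΣR = (278.36 K − 299.5 K)/2.588 = -8.17 W/m
(Negative Q' ⇒ heat flows inward; heat gain = 8.17 W/m.)

Q' = 8.17 W/m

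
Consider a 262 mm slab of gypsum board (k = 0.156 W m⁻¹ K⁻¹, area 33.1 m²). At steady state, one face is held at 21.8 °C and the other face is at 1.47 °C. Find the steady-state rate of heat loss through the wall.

Q = 401 W

Q = kA·ΔT/L = 0.156 × 33.1 × |21.8 °C − 1.47 °C| / 0.262 = 401 W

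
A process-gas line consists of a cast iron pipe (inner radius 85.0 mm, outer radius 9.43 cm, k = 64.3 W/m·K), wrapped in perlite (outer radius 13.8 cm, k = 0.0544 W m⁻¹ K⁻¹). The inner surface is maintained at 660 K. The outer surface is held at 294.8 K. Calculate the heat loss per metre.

Q' = 328 W/m

Resistance network (inner→outer):
  R'_cast iron = ln(0.0943/0.0850)/(2πk) = 0.1038/(2π·64.3) = 2.570×10^-4 m·K/W
  R'_perlite = ln(0.138/0.0943)/(2πk) = 0.3808/(2π·0.0544) = 1.114 m·K/W
ΣR = 2.570×10^-4 + 1.114 = 1.114 m·K/W
Q' = ΔT/ΣR = (660 K − 294.8 K)/1.114 = 328 W/m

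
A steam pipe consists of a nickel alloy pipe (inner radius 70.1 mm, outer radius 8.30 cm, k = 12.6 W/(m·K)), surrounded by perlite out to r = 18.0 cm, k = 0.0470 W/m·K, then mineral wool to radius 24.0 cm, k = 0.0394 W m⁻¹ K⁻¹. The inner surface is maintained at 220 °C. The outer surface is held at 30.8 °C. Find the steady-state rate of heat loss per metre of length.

Q' = 50.0 W/m

Series thermal resistances, inner to outer:
  R'_nickel alloy = ln(0.0830/0.0701)/(2πk) = 0.1689/(2π·12.6) = 0.002134 m·K/W
  R'_perlite = ln(0.180/0.0830)/(2πk) = 0.7741/(2π·0.0470) = 2.621 m·K/W
  R'_mineral wool = ln(0.240/0.180)/(2πk) = 0.2877/(2π·0.0394) = 1.162 m·K/W
ΣR = 0.002134 + 2.621 + 1.162 = 3.785 m·K/W
Q' = ΔT/ΣR = (220 °C − 30.8 °C)/3.785 = 50.0 W/m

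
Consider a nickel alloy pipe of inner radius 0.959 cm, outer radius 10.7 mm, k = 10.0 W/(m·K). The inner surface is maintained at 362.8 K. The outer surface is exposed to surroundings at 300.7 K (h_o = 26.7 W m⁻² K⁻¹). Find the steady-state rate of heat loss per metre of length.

Q' = 111 W/m

Resistance network (inner→outer):
  R'_nickel alloy = ln(0.0107/0.00959)/(2πk) = 0.1095/(2π·10.0) = 0.001743 m·K/W
  R'_conv,out = 1/(2πr h) = 1/(2π·0.0107·26.7) = 0.5571 m·K/W
ΣR = 0.001743 + 0.5571 = 0.5588 m·K/W
Q' = ΔT/ΣR = (362.8 K − 300.7 K)/0.5588 = 111 W/m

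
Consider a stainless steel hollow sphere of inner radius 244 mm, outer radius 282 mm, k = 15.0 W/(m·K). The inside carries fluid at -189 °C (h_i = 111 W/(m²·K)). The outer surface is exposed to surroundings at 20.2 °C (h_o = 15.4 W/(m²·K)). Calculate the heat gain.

Q = 2.62 kW

Resistance network (inner→outer):
  R_conv,in = 1/(4πr²h) = 1/(4π·0.244²·111) = 0.01204 K/W
  R_stainless steel = (1/0.244 − 1/0.282)/(4πk) = 0.5523/(4π·15.0) = 0.002930 K/W
  R_conv,out = 1/(4πr²h) = 1/(4π·0.282²·15.4) = 0.06498 K/W
ΣR = 0.01204 + 0.002930 + 0.06498 = 0.07995 K/W
Q = ΔT/ΣR = (-189 °C − 20.2 °C)/0.07995 = -2620 W
(Negative Q ⇒ heat flows inward; heat gain = 2620 W.)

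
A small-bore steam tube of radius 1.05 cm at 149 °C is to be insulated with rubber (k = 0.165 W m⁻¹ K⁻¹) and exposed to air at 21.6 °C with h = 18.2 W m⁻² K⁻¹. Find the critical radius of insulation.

For a cylinder, r_cr = k_ins/h = 0.165/18.2 = 0.00907 m = 0.907 cm

r_cr = 0.907 cm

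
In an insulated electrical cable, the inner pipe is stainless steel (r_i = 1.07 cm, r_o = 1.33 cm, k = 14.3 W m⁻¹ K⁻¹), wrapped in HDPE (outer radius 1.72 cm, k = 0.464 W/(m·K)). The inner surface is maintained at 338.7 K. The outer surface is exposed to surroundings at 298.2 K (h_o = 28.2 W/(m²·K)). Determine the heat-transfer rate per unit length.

Q' = 96.7 W/m

Series thermal resistances, inner to outer:
  R'_stainless steel = ln(0.0133/0.0107)/(2πk) = 0.2175/(2π·14.3) = 0.002421 m·K/W
  R'_HDPE = ln(0.0172/0.0133)/(2πk) = 0.2571/(2π·0.464) = 0.08820 m·K/W
  R'_conv,out = 1/(2πr h) = 1/(2π·0.0172·28.2) = 0.3281 m·K/W
ΣR = 0.002421 + 0.08820 + 0.3281 = 0.4187 m·K/W
Q' = ΔT/ΣR = (338.7 K − 298.2 K)/0.4187 = 96.7 W/m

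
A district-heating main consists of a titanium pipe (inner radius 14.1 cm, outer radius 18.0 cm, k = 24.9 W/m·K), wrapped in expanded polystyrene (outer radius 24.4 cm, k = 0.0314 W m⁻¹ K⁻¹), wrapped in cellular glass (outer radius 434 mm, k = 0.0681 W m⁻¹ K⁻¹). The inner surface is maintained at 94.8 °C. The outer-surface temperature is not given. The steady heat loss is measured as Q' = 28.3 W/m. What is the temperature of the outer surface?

T_out = 13.0 °C

Sum the resistances:
  R'_titanium = ln(0.180/0.141)/(2πk) = 0.2442/(2π·24.9) = 0.001561 m·K/W
  R'_expanded polystyrene = ln(0.244/0.180)/(2πk) = 0.3042/(2π·0.0314) = 1.542 m·K/W
  R'_cellular glass = ln(0.434/0.244)/(2πk) = 0.5759/(2π·0.0681) = 1.346 m·K/W
ΣR = 2.889 m·K/W
ΔT = Q'·ΣR = 28.3 × 2.889 = 81.76 K
Heat flows outward, so T_out = T_in − ΔT = 94.8 − 81.76 = 13.0 °C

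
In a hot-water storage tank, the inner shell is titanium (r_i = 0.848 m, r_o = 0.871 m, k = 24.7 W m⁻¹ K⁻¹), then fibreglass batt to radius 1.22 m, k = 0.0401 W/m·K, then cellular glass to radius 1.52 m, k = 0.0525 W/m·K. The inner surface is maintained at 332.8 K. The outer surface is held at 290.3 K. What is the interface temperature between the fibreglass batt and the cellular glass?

Series thermal resistances, inner to outer:
  R_titanium = (1/0.848 − 1/0.871)/(4πk) = 0.03114/(4π·24.7) = 1.003×10^-4 K/W
  R_fibreglass batt = (1/0.871 − 1/1.22)/(4πk) = 0.3284/(4π·0.0401) = 0.6518 K/W
  R_cellular glass = (1/1.22 − 1/1.52)/(4πk) = 0.1618/(4π·0.0525) = 0.2452 K/W
ΣR = 1.003×10^-4 + 0.6518 + 0.2452 = 0.8971 K/W
Q = ΔT/ΣR = (332.8 K − 290.3 K)/0.8971 = 47.37 W
From the inner boundary to the fibreglass batt/cellular glass interface, ΣR_partial = 0.6519 K/W.
T_interface = T_in − Q·ΣR_partial = 332.8 K − (47.37)(0.6519) = 301.9 K

T = 301.9 K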